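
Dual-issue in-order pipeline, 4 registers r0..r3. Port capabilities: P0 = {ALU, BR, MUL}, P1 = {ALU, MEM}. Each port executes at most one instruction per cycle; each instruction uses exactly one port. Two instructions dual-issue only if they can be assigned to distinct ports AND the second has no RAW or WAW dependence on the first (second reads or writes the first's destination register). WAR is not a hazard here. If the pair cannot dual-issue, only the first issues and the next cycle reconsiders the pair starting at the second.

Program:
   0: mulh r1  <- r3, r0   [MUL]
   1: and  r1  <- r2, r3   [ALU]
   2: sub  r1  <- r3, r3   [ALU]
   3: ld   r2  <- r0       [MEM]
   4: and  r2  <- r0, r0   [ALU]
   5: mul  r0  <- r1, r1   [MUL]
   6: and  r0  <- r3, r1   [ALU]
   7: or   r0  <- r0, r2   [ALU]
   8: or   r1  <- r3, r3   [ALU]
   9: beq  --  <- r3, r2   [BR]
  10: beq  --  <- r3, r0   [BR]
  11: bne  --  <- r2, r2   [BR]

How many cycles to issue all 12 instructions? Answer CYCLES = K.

CYCLES = 9

t=0 i0:mulh ; WAW r1
t=1 i1:and ; WAW r1
t=2 i2&i3:sub;ld ; pair
t=3 i4&i5:and;mul ; pair
t=4 i6:and ; RAW+WAW r0
t=5 i7&i8:or;or ; pair
t=6 i9:beq ; no-port BR/BR
t=7 i10:beq ; no-port BR/BR
t=8 i11:bne ; tail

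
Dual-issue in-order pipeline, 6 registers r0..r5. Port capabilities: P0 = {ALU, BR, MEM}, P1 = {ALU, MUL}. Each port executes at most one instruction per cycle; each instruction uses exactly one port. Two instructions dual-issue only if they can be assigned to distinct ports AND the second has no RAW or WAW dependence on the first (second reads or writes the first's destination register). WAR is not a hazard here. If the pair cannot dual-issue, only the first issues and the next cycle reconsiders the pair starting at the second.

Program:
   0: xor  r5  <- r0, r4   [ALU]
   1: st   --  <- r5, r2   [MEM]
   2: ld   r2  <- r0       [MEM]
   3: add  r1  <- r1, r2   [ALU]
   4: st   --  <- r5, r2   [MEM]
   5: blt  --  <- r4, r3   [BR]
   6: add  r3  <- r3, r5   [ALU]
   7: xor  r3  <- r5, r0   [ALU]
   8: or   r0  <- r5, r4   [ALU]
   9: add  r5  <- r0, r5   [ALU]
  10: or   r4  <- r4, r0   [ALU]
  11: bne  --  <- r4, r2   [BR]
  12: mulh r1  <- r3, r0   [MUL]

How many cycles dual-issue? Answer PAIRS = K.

t=0 i0:xor.ALU ; RAW r5
t=1 i1:st.MEM ; no-port MEM/MEM
t=2 i2:ld.MEM ; RAW r2
t=3 i3/i4:add.ALU+st.MEM ; dual
t=4 i5/i6:blt.BR+add.ALU ; dual
t=5 i7/i8:xor.ALU+or.ALU ; dual
t=6 i9/i10:add.ALU+or.ALU ; dual
t=7 i11/i12:bne.BR+mulh.MUL ; dual

PAIRS = 5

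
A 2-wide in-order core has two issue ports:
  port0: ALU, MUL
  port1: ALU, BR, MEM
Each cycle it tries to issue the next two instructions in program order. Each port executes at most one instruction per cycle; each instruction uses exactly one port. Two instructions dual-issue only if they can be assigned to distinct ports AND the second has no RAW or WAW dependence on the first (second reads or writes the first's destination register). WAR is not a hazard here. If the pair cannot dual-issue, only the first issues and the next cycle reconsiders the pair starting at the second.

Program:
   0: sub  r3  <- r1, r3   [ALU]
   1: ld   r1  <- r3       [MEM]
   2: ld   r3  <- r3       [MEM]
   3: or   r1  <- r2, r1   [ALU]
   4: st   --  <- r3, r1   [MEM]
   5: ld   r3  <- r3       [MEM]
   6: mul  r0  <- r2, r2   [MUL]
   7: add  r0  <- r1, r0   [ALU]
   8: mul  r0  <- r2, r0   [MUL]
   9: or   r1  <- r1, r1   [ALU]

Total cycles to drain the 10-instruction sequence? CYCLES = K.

0. sub.ALU @i0  | RAW r3
1. ld.MEM @i1  | no-port MEM/MEM
2. ld.MEM or.ALU @i2/i3  | dual
3. st.MEM @i4  | no-port MEM/MEM
4. ld.MEM mul.MUL @i5/i6  | dual
5. add.ALU @i7  | RAW+WAW r0
6. mul.MUL or.ALU @i8/i9  | dual

CYCLES = 7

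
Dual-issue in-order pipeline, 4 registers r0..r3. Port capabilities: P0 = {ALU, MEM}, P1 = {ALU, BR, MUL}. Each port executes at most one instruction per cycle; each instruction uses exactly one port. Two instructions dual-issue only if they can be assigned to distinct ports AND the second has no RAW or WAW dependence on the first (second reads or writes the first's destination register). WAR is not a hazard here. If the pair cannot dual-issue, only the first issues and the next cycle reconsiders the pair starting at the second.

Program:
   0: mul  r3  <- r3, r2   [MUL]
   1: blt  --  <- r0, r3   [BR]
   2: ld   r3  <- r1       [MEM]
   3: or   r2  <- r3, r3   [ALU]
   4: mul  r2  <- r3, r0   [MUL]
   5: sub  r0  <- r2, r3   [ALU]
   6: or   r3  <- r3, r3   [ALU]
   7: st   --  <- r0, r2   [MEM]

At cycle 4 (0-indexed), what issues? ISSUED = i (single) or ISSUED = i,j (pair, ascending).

[0] i0  mul.MUL  -- no-port MUL/BR
[1] i1/i2  blt.BR ld.MEM  -- 2-wide
[2] i3  or.ALU  -- WAW r2
[3] i4  mul.MUL  -- RAW r2
[4] i5/i6  sub.ALU or.ALU  -- 2-wide
[5] i7  st.MEM  -- tail

ISSUED = 5,6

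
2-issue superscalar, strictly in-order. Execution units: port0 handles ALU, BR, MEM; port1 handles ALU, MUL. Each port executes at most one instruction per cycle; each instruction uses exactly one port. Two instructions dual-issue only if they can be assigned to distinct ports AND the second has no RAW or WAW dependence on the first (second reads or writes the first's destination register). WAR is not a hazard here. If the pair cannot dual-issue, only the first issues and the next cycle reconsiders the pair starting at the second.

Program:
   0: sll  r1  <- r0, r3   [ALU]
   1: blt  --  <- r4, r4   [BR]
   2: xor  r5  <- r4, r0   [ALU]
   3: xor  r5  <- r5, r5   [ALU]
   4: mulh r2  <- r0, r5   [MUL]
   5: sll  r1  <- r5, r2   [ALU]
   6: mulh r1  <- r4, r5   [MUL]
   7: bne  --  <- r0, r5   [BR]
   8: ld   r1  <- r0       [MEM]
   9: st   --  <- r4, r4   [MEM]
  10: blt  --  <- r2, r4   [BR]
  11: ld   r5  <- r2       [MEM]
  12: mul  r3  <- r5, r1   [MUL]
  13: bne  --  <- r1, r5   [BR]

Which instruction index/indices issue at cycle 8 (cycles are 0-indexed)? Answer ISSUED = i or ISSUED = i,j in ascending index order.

t=0 i0/i1:sll.ALU blt.BR ; 2-wide
t=1 i2:xor.ALU ; RAW+WAW r5
t=2 i3:xor.ALU ; RAW r5
t=3 i4:mulh.MUL ; RAW r2
t=4 i5:sll.ALU ; WAW r1
t=5 i6/i7:mulh.MUL bne.BR ; 2-wide
t=6 i8:ld.MEM ; no-port MEM/MEM
t=7 i9:st.MEM ; no-port MEM/BR
t=8 i10:blt.BR ; no-port BR/MEM
t=9 i11:ld.MEM ; RAW r5
t=10 i12/i13:mul.MUL bne.BR ; 2-wide

ISSUED = 10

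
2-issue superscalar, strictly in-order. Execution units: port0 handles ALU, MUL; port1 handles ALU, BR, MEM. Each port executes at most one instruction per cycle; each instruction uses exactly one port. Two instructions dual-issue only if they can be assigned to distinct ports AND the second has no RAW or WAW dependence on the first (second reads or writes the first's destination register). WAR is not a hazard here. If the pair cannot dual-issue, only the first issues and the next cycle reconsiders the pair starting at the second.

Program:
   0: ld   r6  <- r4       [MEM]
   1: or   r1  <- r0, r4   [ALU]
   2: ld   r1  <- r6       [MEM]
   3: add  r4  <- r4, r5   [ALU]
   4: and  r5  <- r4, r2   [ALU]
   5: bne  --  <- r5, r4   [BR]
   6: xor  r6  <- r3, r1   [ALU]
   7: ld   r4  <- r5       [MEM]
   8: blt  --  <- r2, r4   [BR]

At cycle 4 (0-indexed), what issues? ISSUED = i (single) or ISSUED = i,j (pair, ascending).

t=0 i0&i1:ld+or ; 2-wide
t=1 i2&i3:ld+add ; 2-wide
t=2 i4:and ; RAW r5
t=3 i5&i6:bne+xor ; 2-wide
t=4 i7:ld ; no-port MEM/BR
t=5 i8:blt ; tail

ISSUED = 7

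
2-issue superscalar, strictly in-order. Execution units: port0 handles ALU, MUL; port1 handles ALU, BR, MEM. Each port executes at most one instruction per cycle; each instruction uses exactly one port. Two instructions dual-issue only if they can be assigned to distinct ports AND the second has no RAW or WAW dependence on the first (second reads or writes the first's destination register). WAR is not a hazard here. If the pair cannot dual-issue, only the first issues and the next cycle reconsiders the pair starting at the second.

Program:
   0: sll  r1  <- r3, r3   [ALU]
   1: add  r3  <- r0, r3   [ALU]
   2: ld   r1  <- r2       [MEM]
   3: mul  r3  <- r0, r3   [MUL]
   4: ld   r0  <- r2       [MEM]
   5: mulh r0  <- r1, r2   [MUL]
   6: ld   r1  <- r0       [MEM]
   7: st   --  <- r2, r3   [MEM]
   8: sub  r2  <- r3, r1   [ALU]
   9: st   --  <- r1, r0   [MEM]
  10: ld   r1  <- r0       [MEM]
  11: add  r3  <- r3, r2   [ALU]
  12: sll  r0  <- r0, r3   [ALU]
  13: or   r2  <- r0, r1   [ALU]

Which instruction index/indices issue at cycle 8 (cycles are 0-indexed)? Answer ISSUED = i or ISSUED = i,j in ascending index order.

ISSUED = 12

#0 head=0: sll+add i0/i1 dual
#1 head=2: ld+mul i2/i3 dual
#2 head=4: ld i4 WAW r0
#3 head=5: mulh i5 RAW r0
#4 head=6: ld i6 no-port MEM/MEM
#5 head=7: st+sub i7/i8 dual
#6 head=9: st i9 no-port MEM/MEM
#7 head=10: ld+add i10/i11 dual
#8 head=12: sll i12 RAW r0
#9 head=13: or i13 tail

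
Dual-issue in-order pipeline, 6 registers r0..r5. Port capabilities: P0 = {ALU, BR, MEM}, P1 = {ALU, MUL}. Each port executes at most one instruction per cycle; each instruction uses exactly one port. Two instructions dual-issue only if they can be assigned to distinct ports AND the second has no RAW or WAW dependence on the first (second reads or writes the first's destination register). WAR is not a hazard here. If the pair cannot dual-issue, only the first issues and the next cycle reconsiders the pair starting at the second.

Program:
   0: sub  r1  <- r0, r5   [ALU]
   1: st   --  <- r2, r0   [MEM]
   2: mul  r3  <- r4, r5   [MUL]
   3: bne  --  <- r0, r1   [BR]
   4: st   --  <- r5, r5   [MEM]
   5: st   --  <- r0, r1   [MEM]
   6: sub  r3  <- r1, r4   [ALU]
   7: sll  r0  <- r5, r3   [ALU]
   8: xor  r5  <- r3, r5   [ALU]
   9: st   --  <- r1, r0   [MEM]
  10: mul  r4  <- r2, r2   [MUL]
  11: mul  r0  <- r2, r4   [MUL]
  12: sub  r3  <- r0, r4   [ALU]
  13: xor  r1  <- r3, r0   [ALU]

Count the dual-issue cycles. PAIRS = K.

PAIRS = 5

  cy0 -> i0/i1 (sub.ALU;st.MEM) 2-wide
  cy1 -> i2/i3 (mul.MUL;bne.BR) 2-wide
  cy2 -> i4 (st.MEM) no-port MEM/MEM
  cy3 -> i5/i6 (st.MEM;sub.ALU) 2-wide
  cy4 -> i7/i8 (sll.ALU;xor.ALU) 2-wide
  cy5 -> i9/i10 (st.MEM;mul.MUL) 2-wide
  cy6 -> i11 (mul.MUL) RAW r0
  cy7 -> i12 (sub.ALU) RAW r3
  cy8 -> i13 (xor.ALU) tail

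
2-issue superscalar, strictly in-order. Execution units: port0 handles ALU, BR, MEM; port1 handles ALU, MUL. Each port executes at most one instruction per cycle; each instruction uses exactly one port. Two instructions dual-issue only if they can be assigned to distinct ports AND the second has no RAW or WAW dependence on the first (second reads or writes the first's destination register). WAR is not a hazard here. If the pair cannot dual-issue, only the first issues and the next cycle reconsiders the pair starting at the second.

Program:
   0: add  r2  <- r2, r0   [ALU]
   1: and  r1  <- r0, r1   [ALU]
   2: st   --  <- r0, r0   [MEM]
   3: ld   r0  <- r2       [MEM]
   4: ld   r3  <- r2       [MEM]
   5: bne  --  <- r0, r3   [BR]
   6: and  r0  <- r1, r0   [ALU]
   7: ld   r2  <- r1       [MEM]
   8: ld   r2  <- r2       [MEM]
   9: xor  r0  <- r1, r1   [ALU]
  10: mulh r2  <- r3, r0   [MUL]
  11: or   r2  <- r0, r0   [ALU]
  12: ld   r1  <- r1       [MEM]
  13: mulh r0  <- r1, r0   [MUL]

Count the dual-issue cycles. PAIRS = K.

PAIRS = 4

#0 head=0: add;and i0+i1 pair
#1 head=2: st i2 no-port MEM/MEM
#2 head=3: ld i3 no-port MEM/MEM
#3 head=4: ld i4 no-port MEM/BR
#4 head=5: bne;and i5+i6 pair
#5 head=7: ld i7 no-port MEM/MEM
#6 head=8: ld;xor i8+i9 pair
#7 head=10: mulh i10 WAW r2
#8 head=11: or;ld i11+i12 pair
#9 head=13: mulh i13 tail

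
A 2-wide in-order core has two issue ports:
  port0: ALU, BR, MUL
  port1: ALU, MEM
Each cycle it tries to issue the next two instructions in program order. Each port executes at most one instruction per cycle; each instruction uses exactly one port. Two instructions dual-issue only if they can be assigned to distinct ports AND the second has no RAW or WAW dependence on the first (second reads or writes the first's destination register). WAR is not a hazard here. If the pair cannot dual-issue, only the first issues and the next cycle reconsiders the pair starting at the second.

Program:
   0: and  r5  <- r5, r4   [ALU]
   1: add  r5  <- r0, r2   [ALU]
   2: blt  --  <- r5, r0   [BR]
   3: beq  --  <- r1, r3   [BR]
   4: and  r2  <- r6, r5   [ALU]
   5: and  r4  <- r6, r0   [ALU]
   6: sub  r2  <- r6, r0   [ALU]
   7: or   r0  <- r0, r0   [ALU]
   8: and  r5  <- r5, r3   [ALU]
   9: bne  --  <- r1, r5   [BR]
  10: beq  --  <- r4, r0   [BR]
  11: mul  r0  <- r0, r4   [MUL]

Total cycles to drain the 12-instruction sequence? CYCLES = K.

CYCLES = 9

  cy0 -> i0 (and.ALU) WAW r5
  cy1 -> i1 (add.ALU) RAW r5
  cy2 -> i2 (blt.BR) no-port BR/BR
  cy3 -> i3&i4 (beq.BR and.ALU) 2-wide
  cy4 -> i5&i6 (and.ALU sub.ALU) 2-wide
  cy5 -> i7&i8 (or.ALU and.ALU) 2-wide
  cy6 -> i9 (bne.BR) no-port BR/BR
  cy7 -> i10 (beq.BR) no-port BR/MUL
  cy8 -> i11 (mul.MUL) tail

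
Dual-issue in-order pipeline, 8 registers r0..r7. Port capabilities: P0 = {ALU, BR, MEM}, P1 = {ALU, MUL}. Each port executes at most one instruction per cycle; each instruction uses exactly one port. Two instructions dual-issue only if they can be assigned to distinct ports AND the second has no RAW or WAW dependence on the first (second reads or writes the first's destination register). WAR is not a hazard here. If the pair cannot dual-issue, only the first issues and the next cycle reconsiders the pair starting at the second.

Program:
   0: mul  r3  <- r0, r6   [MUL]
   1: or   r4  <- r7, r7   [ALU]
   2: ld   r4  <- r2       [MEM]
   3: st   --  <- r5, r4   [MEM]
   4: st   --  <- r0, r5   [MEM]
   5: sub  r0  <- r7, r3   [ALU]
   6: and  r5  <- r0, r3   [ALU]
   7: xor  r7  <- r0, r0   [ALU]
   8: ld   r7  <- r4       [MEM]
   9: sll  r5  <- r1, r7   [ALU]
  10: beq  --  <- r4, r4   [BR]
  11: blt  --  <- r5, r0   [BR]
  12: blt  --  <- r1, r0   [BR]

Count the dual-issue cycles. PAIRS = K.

t=0 i0+i1:mul.MUL;or.ALU ; dual
t=1 i2:ld.MEM ; no-port MEM/MEM
t=2 i3:st.MEM ; no-port MEM/MEM
t=3 i4+i5:st.MEM;sub.ALU ; dual
t=4 i6+i7:and.ALU;xor.ALU ; dual
t=5 i8:ld.MEM ; RAW r7
t=6 i9+i10:sll.ALU;beq.BR ; dual
t=7 i11:blt.BR ; no-port BR/BR
t=8 i12:blt.BR ; tail

PAIRS = 4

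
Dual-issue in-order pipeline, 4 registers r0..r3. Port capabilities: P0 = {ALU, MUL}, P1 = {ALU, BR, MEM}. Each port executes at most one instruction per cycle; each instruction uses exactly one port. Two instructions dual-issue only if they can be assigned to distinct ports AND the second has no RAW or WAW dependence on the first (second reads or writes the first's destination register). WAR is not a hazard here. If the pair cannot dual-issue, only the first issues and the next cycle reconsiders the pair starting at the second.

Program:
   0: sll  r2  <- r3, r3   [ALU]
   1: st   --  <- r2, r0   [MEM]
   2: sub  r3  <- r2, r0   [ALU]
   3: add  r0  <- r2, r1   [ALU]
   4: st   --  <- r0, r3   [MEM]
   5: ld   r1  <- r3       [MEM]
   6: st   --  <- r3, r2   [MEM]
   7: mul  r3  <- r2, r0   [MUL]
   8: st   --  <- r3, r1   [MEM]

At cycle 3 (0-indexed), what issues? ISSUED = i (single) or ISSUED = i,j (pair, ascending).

ISSUED = 4

c0: i0 sll.ALU  RAW r2
c1: i1&i2 st.MEM/sub.ALU  2-wide
c2: i3 add.ALU  RAW r0
c3: i4 st.MEM  no-port MEM/MEM
c4: i5 ld.MEM  no-port MEM/MEM
c5: i6&i7 st.MEM/mul.MUL  2-wide
c6: i8 st.MEM  tail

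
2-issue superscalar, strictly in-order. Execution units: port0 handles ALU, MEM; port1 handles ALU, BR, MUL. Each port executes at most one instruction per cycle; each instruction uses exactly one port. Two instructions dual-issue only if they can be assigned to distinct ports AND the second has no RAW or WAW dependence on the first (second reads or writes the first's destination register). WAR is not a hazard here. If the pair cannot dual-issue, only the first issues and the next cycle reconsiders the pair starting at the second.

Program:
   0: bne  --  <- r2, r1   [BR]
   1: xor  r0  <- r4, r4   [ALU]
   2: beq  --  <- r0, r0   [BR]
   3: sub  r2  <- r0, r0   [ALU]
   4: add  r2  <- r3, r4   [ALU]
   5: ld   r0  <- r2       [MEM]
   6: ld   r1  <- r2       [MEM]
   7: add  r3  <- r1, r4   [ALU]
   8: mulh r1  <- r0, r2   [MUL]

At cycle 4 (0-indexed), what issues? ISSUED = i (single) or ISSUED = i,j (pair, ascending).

ISSUED = 6

c0: i0+i1 bne/xor  dual
c1: i2+i3 beq/sub  dual
c2: i4 add  RAW r2
c3: i5 ld  no-port MEM/MEM
c4: i6 ld  RAW r1
c5: i7+i8 add/mulh  dual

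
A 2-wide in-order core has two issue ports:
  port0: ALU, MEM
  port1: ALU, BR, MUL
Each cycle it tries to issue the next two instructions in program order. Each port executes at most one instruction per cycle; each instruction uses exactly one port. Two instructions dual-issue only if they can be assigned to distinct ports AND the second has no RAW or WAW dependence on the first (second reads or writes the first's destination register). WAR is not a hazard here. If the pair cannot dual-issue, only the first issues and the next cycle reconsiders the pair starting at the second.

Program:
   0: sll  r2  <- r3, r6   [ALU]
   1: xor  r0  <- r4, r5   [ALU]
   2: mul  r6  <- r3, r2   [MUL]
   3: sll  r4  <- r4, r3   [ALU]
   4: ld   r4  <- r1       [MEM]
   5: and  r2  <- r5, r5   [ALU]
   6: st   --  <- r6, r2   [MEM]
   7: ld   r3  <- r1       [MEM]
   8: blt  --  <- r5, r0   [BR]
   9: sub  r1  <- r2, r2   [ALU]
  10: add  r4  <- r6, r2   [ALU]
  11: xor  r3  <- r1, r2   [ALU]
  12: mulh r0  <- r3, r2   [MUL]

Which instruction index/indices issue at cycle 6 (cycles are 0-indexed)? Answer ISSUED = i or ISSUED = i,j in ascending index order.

0. sll.ALU xor.ALU @i0/i1  | 2-wide
1. mul.MUL sll.ALU @i2/i3  | 2-wide
2. ld.MEM and.ALU @i4/i5  | 2-wide
3. st.MEM @i6  | no-port MEM/MEM
4. ld.MEM blt.BR @i7/i8  | 2-wide
5. sub.ALU add.ALU @i9/i10  | 2-wide
6. xor.ALU @i11  | RAW r3
7. mulh.MUL @i12  | tail

ISSUED = 11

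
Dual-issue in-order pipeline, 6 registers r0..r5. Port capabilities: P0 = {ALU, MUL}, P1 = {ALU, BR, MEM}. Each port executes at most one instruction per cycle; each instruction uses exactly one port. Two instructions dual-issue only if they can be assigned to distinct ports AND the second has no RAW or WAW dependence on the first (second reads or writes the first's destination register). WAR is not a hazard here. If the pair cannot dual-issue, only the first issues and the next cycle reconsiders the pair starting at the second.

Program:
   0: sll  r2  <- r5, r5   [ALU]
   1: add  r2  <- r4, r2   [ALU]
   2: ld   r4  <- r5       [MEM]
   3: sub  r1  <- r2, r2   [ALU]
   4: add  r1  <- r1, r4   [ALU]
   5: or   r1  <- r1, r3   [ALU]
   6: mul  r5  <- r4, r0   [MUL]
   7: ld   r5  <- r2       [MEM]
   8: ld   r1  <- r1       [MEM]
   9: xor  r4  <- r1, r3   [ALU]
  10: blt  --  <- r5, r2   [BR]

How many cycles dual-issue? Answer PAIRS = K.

#0 head=0: sll i0 RAW+WAW r2
#1 head=1: add;ld i1&i2 dual
#2 head=3: sub i3 RAW+WAW r1
#3 head=4: add i4 RAW+WAW r1
#4 head=5: or;mul i5&i6 dual
#5 head=7: ld i7 no-port MEM/MEM
#6 head=8: ld i8 RAW r1
#7 head=9: xor;blt i9&i10 dual

PAIRS = 3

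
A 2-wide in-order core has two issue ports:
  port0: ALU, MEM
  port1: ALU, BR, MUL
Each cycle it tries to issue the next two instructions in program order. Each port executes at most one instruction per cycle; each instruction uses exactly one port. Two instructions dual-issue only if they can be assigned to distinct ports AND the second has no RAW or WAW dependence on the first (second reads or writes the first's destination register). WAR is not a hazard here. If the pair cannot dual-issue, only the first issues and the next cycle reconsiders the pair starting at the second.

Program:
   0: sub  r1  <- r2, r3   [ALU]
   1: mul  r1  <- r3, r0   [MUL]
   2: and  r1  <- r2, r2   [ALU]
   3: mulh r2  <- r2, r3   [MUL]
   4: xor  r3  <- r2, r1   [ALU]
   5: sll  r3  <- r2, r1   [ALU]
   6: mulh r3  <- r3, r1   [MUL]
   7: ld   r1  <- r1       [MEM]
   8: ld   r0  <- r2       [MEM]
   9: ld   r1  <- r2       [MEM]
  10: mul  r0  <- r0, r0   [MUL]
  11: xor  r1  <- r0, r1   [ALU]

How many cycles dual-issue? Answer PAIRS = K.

PAIRS = 3

  cy0 -> i0 (sub.ALU) WAW r1
  cy1 -> i1 (mul.MUL) WAW r1
  cy2 -> i2+i3 (and.ALU mulh.MUL) 2-wide
  cy3 -> i4 (xor.ALU) WAW r3
  cy4 -> i5 (sll.ALU) RAW+WAW r3
  cy5 -> i6+i7 (mulh.MUL ld.MEM) 2-wide
  cy6 -> i8 (ld.MEM) no-port MEM/MEM
  cy7 -> i9+i10 (ld.MEM mul.MUL) 2-wide
  cy8 -> i11 (xor.ALU) tail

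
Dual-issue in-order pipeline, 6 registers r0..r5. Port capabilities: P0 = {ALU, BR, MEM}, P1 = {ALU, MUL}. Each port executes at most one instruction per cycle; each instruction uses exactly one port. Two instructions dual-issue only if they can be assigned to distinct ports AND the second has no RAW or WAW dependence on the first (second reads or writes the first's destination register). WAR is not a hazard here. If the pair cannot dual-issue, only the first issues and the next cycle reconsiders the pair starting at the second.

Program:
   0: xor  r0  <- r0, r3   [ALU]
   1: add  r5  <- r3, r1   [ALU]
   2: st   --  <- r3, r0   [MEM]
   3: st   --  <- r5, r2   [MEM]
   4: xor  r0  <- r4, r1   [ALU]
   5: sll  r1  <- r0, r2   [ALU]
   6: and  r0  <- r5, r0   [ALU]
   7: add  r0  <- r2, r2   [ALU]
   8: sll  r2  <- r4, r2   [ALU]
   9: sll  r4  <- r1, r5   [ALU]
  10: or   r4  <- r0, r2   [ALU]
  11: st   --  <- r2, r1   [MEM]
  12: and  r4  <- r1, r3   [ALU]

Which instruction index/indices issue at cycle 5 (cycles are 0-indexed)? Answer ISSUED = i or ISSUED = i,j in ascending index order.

ISSUED = 9

[0] i0&i1  xor add  -- 2-wide
[1] i2  st  -- no-port MEM/MEM
[2] i3&i4  st xor  -- 2-wide
[3] i5&i6  sll and  -- 2-wide
[4] i7&i8  add sll  -- 2-wide
[5] i9  sll  -- WAW r4
[6] i10&i11  or st  -- 2-wide
[7] i12  and  -- tail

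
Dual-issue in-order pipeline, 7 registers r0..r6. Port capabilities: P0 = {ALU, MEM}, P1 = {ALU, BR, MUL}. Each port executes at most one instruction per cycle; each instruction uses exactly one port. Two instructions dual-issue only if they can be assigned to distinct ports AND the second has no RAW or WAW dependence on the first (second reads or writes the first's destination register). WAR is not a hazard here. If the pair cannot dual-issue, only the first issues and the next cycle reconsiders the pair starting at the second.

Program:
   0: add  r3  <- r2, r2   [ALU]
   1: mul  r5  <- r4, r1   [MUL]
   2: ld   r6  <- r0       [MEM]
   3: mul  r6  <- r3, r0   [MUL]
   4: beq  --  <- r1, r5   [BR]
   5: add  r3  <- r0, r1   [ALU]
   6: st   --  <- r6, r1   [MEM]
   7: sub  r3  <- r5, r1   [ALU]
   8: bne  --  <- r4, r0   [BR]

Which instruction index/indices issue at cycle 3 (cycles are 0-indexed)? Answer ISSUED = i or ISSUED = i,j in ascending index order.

  cy0 -> i0+i1 (add.ALU;mul.MUL) 2-wide
  cy1 -> i2 (ld.MEM) WAW r6
  cy2 -> i3 (mul.MUL) no-port MUL/BR
  cy3 -> i4+i5 (beq.BR;add.ALU) 2-wide
  cy4 -> i6+i7 (st.MEM;sub.ALU) 2-wide
  cy5 -> i8 (bne.BR) tail

ISSUED = 4,5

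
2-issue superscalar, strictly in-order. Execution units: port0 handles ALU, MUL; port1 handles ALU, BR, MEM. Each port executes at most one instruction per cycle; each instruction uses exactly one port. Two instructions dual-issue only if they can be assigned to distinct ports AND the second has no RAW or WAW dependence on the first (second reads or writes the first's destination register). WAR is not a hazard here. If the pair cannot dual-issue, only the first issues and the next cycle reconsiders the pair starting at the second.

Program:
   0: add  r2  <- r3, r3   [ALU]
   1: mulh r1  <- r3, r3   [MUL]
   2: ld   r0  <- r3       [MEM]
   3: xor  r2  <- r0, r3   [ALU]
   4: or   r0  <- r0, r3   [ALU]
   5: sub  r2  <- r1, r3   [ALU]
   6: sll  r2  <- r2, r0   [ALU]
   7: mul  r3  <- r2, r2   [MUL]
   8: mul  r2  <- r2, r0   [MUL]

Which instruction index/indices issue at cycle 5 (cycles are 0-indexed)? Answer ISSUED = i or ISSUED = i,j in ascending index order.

[0] i0+i1  add.ALU;mulh.MUL  -- dual
[1] i2  ld.MEM  -- RAW r0
[2] i3+i4  xor.ALU;or.ALU  -- dual
[3] i5  sub.ALU  -- RAW+WAW r2
[4] i6  sll.ALU  -- RAW r2
[5] i7  mul.MUL  -- no-port MUL/MUL
[6] i8  mul.MUL  -- tail

ISSUED = 7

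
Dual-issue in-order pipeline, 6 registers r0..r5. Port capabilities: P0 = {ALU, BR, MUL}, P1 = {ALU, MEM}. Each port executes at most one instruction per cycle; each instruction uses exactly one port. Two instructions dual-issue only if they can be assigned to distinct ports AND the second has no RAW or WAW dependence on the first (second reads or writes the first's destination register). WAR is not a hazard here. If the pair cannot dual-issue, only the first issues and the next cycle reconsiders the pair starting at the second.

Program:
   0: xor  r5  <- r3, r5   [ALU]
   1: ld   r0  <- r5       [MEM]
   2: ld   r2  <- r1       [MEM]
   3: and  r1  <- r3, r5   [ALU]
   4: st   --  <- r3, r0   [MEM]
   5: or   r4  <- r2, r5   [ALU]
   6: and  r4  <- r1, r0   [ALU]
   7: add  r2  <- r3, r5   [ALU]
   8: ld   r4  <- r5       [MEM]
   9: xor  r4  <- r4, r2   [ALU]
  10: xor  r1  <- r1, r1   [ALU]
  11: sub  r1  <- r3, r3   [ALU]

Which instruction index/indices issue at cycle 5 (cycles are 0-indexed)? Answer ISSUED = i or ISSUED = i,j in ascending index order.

  cy0 -> i0 (xor) RAW r5
  cy1 -> i1 (ld) no-port MEM/MEM
  cy2 -> i2&i3 (ld;and) pair
  cy3 -> i4&i5 (st;or) pair
  cy4 -> i6&i7 (and;add) pair
  cy5 -> i8 (ld) RAW+WAW r4
  cy6 -> i9&i10 (xor;xor) pair
  cy7 -> i11 (sub) tail

ISSUED = 8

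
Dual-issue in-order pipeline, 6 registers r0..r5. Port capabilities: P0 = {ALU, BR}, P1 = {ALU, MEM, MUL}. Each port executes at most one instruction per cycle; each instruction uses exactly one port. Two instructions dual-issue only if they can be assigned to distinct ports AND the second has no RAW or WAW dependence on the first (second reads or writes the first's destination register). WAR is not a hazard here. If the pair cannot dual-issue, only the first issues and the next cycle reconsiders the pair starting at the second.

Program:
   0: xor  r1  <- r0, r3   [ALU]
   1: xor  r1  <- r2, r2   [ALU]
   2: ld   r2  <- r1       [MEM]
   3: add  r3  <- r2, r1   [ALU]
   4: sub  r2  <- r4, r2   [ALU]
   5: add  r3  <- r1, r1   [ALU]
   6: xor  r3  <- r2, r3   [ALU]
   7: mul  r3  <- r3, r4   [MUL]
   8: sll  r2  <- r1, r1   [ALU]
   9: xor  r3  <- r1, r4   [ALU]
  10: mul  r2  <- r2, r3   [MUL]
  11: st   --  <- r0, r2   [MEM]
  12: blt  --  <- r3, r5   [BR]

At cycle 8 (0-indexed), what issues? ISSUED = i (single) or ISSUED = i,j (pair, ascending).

[0] i0  xor  -- WAW r1
[1] i1  xor  -- RAW r1
[2] i2  ld  -- RAW r2
[3] i3,i4  add/sub  -- 2-wide
[4] i5  add  -- RAW+WAW r3
[5] i6  xor  -- RAW+WAW r3
[6] i7,i8  mul/sll  -- 2-wide
[7] i9  xor  -- RAW r3
[8] i10  mul  -- no-port MUL/MEM
[9] i11,i12  st/blt  -- 2-wide

ISSUED = 10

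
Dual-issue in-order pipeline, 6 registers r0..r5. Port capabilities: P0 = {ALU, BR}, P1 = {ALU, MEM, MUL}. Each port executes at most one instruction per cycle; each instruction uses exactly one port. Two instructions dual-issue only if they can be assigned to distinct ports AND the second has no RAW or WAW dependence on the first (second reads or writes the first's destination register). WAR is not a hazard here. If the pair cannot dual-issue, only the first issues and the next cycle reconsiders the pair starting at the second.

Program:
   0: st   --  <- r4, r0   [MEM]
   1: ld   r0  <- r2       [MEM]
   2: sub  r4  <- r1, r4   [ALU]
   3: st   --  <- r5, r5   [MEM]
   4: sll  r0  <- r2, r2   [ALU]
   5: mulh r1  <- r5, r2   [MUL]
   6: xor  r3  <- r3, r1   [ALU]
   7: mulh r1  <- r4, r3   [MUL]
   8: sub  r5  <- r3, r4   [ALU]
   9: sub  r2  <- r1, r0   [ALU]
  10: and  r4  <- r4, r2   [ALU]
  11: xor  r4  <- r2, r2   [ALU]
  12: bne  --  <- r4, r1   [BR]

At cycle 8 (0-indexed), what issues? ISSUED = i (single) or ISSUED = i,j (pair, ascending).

[0] i0  st  -- no-port MEM/MEM
[1] i1/i2  ld+sub  -- 2-wide
[2] i3/i4  st+sll  -- 2-wide
[3] i5  mulh  -- RAW r1
[4] i6  xor  -- RAW r3
[5] i7/i8  mulh+sub  -- 2-wide
[6] i9  sub  -- RAW r2
[7] i10  and  -- WAW r4
[8] i11  xor  -- RAW r4
[9] i12  bne  -- tail

ISSUED = 11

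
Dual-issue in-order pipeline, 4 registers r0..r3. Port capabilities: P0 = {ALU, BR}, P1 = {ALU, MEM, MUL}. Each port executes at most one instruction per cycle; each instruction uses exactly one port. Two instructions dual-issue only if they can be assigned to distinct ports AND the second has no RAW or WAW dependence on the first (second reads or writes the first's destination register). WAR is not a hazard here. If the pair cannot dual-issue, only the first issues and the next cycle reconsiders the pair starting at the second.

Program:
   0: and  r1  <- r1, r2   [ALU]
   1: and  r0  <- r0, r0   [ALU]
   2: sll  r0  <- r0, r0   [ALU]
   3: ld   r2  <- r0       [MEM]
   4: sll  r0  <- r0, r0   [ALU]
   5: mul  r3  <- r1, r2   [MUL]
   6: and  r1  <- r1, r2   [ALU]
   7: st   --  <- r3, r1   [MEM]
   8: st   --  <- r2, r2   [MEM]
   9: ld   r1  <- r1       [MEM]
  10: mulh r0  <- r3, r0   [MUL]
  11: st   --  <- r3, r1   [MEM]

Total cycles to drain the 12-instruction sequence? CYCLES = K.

CYCLES = 9

[0] i0,i1  and.ALU;and.ALU  -- dual
[1] i2  sll.ALU  -- RAW r0
[2] i3,i4  ld.MEM;sll.ALU  -- dual
[3] i5,i6  mul.MUL;and.ALU  -- dual
[4] i7  st.MEM  -- no-port MEM/MEM
[5] i8  st.MEM  -- no-port MEM/MEM
[6] i9  ld.MEM  -- no-port MEM/MUL
[7] i10  mulh.MUL  -- no-port MUL/MEM
[8] i11  st.MEM  -- tail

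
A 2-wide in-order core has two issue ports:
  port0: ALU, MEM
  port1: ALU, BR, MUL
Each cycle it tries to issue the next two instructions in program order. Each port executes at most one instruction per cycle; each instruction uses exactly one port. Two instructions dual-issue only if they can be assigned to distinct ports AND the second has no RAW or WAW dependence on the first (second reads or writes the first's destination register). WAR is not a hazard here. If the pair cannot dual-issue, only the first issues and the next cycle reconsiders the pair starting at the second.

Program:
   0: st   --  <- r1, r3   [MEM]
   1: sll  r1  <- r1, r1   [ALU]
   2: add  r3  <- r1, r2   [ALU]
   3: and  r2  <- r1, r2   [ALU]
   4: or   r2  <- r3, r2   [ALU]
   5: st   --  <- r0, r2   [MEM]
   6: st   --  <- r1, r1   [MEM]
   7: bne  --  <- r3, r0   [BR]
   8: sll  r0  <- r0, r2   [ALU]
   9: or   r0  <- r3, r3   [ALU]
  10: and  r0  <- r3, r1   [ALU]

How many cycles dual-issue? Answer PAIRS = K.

t=0 i0+i1:st.MEM+sll.ALU ; pair
t=1 i2+i3:add.ALU+and.ALU ; pair
t=2 i4:or.ALU ; RAW r2
t=3 i5:st.MEM ; no-port MEM/MEM
t=4 i6+i7:st.MEM+bne.BR ; pair
t=5 i8:sll.ALU ; WAW r0
t=6 i9:or.ALU ; WAW r0
t=7 i10:and.ALU ; tail

PAIRS = 3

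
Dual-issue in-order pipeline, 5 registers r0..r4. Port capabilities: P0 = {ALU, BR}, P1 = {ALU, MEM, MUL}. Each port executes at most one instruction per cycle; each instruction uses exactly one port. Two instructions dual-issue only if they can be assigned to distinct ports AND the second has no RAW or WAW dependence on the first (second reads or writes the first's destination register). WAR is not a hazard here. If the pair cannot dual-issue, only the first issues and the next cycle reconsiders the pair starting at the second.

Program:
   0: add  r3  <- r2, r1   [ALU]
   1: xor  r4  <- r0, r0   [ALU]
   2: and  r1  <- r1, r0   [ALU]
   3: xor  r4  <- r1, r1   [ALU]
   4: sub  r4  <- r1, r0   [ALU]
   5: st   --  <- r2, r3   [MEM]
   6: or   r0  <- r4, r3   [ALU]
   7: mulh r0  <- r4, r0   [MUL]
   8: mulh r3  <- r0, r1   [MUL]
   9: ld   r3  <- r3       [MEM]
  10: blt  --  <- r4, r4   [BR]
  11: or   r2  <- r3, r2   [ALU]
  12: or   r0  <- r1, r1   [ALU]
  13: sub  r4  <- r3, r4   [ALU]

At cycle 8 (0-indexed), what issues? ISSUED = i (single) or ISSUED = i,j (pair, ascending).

c0: i0/i1 add.ALU+xor.ALU  dual
c1: i2 and.ALU  RAW r1
c2: i3 xor.ALU  WAW r4
c3: i4/i5 sub.ALU+st.MEM  dual
c4: i6 or.ALU  RAW+WAW r0
c5: i7 mulh.MUL  no-port MUL/MUL
c6: i8 mulh.MUL  no-port MUL/MEM
c7: i9/i10 ld.MEM+blt.BR  dual
c8: i11/i12 or.ALU+or.ALU  dual
c9: i13 sub.ALU  tail

ISSUED = 11,12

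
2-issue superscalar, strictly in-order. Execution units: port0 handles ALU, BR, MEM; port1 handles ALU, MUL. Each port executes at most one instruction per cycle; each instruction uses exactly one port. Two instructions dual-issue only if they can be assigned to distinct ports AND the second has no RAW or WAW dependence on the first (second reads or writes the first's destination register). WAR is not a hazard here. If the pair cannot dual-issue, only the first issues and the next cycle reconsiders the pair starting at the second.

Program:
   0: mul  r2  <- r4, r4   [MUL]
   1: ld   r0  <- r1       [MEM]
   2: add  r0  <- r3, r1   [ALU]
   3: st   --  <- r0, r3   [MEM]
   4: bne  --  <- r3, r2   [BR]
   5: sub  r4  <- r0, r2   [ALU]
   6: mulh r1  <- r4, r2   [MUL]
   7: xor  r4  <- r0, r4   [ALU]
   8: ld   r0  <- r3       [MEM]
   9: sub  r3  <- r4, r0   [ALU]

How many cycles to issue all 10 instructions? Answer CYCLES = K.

[0] i0/i1  mul/ld  -- pair
[1] i2  add  -- RAW r0
[2] i3  st  -- no-port MEM/BR
[3] i4/i5  bne/sub  -- pair
[4] i6/i7  mulh/xor  -- pair
[5] i8  ld  -- RAW r0
[6] i9  sub  -- tail

CYCLES = 7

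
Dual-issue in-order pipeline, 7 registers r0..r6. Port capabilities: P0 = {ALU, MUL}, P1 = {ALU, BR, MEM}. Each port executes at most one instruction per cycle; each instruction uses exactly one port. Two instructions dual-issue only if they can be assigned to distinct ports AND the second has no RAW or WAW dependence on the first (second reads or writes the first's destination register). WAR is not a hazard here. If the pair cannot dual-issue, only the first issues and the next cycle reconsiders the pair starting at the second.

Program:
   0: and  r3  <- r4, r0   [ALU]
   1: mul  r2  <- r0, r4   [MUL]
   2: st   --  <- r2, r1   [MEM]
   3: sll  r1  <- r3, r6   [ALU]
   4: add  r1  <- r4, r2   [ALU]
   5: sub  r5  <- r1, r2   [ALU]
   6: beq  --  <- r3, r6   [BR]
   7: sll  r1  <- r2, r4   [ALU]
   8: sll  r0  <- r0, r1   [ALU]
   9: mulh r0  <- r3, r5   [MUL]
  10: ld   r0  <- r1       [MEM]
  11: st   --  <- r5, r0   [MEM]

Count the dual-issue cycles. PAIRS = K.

#0 head=0: and.ALU+mul.MUL i0/i1 pair
#1 head=2: st.MEM+sll.ALU i2/i3 pair
#2 head=4: add.ALU i4 RAW r1
#3 head=5: sub.ALU+beq.BR i5/i6 pair
#4 head=7: sll.ALU i7 RAW r1
#5 head=8: sll.ALU i8 WAW r0
#6 head=9: mulh.MUL i9 WAW r0
#7 head=10: ld.MEM i10 no-port MEM/MEM
#8 head=11: st.MEM i11 tail

PAIRS = 3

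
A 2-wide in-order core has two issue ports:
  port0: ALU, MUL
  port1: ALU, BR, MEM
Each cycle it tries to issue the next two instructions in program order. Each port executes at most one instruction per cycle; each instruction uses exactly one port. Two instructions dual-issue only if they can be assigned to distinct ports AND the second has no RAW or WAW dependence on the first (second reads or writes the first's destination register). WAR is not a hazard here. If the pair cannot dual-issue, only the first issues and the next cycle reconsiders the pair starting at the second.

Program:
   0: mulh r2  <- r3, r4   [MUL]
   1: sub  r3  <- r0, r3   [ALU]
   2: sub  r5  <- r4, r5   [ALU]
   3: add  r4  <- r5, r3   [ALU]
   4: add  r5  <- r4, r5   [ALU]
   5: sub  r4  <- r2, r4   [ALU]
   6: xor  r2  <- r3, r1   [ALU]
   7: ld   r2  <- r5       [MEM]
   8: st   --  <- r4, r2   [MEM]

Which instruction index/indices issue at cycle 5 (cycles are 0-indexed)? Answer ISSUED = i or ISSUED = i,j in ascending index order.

t=0 i0+i1:mulh;sub ; pair
t=1 i2:sub ; RAW r5
t=2 i3:add ; RAW r4
t=3 i4+i5:add;sub ; pair
t=4 i6:xor ; WAW r2
t=5 i7:ld ; no-port MEM/MEM
t=6 i8:st ; tail

ISSUED = 7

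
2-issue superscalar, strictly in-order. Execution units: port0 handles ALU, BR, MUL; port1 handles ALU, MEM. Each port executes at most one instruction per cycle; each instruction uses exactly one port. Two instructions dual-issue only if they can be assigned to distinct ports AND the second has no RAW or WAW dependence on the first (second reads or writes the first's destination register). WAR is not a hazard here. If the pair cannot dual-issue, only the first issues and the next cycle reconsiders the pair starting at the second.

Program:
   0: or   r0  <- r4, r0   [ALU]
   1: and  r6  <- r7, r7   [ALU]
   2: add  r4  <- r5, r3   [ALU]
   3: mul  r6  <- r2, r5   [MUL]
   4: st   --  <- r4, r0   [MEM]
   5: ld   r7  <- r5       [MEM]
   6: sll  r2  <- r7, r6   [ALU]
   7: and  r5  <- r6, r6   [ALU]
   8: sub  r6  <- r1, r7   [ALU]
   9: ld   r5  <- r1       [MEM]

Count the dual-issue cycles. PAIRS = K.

t=0 i0&i1:or.ALU;and.ALU ; 2-wide
t=1 i2&i3:add.ALU;mul.MUL ; 2-wide
t=2 i4:st.MEM ; no-port MEM/MEM
t=3 i5:ld.MEM ; RAW r7
t=4 i6&i7:sll.ALU;and.ALU ; 2-wide
t=5 i8&i9:sub.ALU;ld.MEM ; 2-wide

PAIRS = 4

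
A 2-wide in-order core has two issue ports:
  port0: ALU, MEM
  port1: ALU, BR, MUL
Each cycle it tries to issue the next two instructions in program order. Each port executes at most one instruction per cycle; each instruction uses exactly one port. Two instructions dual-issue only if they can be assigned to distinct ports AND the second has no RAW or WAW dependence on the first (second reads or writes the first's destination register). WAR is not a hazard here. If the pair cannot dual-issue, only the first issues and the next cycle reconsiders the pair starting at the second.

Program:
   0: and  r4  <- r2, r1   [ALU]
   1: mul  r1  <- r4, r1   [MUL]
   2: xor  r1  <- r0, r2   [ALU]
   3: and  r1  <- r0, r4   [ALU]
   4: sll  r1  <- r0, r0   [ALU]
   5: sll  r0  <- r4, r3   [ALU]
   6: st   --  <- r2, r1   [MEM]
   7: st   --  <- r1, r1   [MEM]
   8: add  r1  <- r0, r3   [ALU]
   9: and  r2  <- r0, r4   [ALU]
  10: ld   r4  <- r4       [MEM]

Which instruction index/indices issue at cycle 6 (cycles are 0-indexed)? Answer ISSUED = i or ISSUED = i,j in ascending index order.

ISSUED = 7,8

0. and @i0  | RAW r4
1. mul @i1  | WAW r1
2. xor @i2  | WAW r1
3. and @i3  | WAW r1
4. sll;sll @i4&i5  | 2-wide
5. st @i6  | no-port MEM/MEM
6. st;add @i7&i8  | 2-wide
7. and;ld @i9&i10  | 2-wide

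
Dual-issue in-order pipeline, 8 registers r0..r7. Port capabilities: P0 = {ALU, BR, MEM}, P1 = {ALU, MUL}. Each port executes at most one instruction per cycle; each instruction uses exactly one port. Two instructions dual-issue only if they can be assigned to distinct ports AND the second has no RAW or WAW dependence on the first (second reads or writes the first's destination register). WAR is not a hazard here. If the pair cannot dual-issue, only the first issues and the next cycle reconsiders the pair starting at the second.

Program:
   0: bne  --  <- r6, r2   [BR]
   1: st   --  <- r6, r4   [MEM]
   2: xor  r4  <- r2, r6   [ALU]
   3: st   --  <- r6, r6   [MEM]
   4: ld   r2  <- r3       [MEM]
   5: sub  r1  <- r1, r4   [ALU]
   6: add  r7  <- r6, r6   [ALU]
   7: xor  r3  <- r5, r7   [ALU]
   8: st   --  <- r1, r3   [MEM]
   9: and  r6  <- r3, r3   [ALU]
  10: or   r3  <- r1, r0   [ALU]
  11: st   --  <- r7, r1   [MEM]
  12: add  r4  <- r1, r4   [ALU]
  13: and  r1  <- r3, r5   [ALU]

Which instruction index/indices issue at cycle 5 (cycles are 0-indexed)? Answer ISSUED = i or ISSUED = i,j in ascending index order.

ISSUED = 7

0. bne.BR @i0  | no-port BR/MEM
1. st.MEM+xor.ALU @i1,i2  | 2-wide
2. st.MEM @i3  | no-port MEM/MEM
3. ld.MEM+sub.ALU @i4,i5  | 2-wide
4. add.ALU @i6  | RAW r7
5. xor.ALU @i7  | RAW r3
6. st.MEM+and.ALU @i8,i9  | 2-wide
7. or.ALU+st.MEM @i10,i11  | 2-wide
8. add.ALU+and.ALU @i12,i13  | 2-wide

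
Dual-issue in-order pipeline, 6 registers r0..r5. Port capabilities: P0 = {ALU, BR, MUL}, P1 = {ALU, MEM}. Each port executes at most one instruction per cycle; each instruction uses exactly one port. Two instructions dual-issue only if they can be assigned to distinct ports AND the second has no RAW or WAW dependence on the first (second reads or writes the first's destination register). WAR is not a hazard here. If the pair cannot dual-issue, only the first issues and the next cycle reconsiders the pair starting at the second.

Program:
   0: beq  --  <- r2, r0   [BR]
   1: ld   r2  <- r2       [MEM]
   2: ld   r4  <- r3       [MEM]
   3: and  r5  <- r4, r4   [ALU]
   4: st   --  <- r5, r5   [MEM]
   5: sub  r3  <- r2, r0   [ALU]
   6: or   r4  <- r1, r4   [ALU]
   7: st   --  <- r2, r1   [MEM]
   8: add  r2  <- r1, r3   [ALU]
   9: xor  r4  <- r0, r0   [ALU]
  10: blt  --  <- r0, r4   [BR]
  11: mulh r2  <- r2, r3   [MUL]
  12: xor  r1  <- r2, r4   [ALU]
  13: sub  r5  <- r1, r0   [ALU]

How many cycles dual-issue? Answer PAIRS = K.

t=0 i0&i1:beq.BR;ld.MEM ; dual
t=1 i2:ld.MEM ; RAW r4
t=2 i3:and.ALU ; RAW r5
t=3 i4&i5:st.MEM;sub.ALU ; dual
t=4 i6&i7:or.ALU;st.MEM ; dual
t=5 i8&i9:add.ALU;xor.ALU ; dual
t=6 i10:blt.BR ; no-port BR/MUL
t=7 i11:mulh.MUL ; RAW r2
t=8 i12:xor.ALU ; RAW r1
t=9 i13:sub.ALU ; tail

PAIRS = 4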